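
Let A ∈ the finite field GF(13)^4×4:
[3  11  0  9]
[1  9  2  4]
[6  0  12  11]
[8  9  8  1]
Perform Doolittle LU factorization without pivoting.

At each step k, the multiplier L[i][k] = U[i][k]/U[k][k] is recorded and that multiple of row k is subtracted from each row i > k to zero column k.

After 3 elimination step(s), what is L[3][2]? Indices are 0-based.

L[3][2] = 10

Step 1: pivot at (0,0) is 3.
  row1 ← row1 − (9)·row0  ⇒  L[1][0]=9, U row1=(0, 1, 2, 1)
  row2 ← row2 − (2)·row0  ⇒  L[2][0]=2, U row2=(0, 4, 12, 6)
  row3 ← row3 − (7)·row0  ⇒  L[3][0]=7, U row3=(0, 10, 8, 3)
Step 2: pivot at (1,1) is 1.
  row2 ← row2 − (4)·row1  ⇒  L[2][1]=4, U row2=(0, 0, 4, 2)
  row3 ← row3 − (10)·row1  ⇒  L[3][1]=10, U row3=(0, 0, 1, 6)
Step 3: pivot at (2,2) is 4.
  row3 ← row3 − (10)·row2  ⇒  L[3][2]=10, U row3=(0, 0, 0, 12)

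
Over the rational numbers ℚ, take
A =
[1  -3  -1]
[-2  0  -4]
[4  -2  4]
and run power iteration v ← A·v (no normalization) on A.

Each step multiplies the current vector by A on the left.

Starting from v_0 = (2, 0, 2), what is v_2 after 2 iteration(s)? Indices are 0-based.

v_0 = (2, 0, 2).
v_1 = A·v_0 = (0, -12, 16).
v_2 = A·v_1 = (20, -64, 88).

v_2 = (20, -64, 88)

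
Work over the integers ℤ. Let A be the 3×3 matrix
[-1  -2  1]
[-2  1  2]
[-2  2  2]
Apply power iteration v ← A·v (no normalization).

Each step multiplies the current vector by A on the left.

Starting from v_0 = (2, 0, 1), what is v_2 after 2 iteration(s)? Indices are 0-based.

v_2 = (3, -4, -6)

v_0 = (2, 0, 1).
v_1 = A·v_0 = (-1, -2, -2).
v_2 = A·v_1 = (3, -4, -6).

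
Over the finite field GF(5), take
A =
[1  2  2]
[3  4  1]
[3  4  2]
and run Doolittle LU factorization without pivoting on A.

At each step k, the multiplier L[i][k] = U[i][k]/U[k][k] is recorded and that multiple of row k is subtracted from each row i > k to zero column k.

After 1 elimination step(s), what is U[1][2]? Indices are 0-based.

k=0: U[0][0]=1
  eliminate (1,0): mult=3, new row 1: (0, 3, 0); set L[1][0]=3
  eliminate (2,0): mult=3, new row 2: (0, 3, 1); set L[2][0]=3

U[1][2] = 0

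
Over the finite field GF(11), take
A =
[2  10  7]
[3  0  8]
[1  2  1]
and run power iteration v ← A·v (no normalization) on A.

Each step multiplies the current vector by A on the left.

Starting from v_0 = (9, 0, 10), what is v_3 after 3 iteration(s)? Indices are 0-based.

v_3 = (2, 6, 2)

v_0 = (9, 0, 10).
v_1 = A·v_0 = (0, 8, 8).
v_2 = A·v_1 = (4, 9, 2).
v_3 = A·v_2 = (2, 6, 2).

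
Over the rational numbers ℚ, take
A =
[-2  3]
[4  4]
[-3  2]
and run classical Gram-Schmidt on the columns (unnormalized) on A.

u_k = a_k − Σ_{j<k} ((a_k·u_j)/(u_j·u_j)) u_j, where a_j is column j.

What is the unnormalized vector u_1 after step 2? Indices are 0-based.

Step 1: u_0 = a_0 = (-2, 4, -3).
Step 2: u_1 = a_1 − (4/29)·u_0 = (95/29, 100/29, 70/29).

u_1 = (95/29, 100/29, 70/29)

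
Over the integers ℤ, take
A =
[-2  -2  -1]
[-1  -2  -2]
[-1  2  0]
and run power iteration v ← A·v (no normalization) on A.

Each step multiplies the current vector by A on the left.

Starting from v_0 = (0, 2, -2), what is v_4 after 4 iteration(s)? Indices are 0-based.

v_4 = (-24, -2, 6)

v_0 = (0, 2, -2).
v_1 = A·v_0 = (-2, 0, 4).
v_2 = A·v_1 = (0, -6, 2).
v_3 = A·v_2 = (10, 8, -12).
v_4 = A·v_3 = (-24, -2, 6).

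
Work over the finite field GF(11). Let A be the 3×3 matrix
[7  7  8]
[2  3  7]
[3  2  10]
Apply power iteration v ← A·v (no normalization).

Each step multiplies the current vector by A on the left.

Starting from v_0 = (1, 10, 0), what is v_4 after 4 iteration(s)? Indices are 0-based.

v_4 = (8, 0, 5)

v_0 = (1, 10, 0).
v_1 = A·v_0 = (0, 10, 1).
v_2 = A·v_1 = (1, 4, 8).
v_3 = A·v_2 = (0, 4, 3).
v_4 = A·v_3 = (8, 0, 5).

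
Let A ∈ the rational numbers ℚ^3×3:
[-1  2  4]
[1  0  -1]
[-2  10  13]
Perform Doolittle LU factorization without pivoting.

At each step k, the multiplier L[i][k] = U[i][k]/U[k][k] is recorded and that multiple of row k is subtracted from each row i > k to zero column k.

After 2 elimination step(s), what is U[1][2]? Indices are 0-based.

Step 1: pivot at (0,0) is -1.
  row1 ← row1 − (-1)·row0  ⇒  L[1][0]=-1, U row1=(0, 2, 3)
  row2 ← row2 − (2)·row0  ⇒  L[2][0]=2, U row2=(0, 6, 5)
Step 2: pivot at (1,1) is 2.
  row2 ← row2 − (3)·row1  ⇒  L[2][1]=3, U row2=(0, 0, -4)

U[1][2] = 3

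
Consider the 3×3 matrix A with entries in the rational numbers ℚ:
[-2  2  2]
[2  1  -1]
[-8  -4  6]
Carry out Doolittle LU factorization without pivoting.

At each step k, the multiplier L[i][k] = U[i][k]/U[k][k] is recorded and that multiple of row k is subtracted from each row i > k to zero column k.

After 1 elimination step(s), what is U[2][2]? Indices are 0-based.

k=0: U[0][0]=-2
  eliminate (1,0): mult=-1, new row 1: (0, 3, 1); set L[1][0]=-1
  eliminate (2,0): mult=4, new row 2: (0, -12, -2); set L[2][0]=4

U[2][2] = -2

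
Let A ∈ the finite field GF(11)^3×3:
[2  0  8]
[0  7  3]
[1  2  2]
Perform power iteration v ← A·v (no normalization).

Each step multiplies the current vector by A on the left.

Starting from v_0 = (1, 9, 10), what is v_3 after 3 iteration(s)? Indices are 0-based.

v_3 = (2, 1, 9)

v_0 = (1, 9, 10).
v_1 = A·v_0 = (5, 5, 6).
v_2 = A·v_1 = (3, 9, 5).
v_3 = A·v_2 = (2, 1, 9).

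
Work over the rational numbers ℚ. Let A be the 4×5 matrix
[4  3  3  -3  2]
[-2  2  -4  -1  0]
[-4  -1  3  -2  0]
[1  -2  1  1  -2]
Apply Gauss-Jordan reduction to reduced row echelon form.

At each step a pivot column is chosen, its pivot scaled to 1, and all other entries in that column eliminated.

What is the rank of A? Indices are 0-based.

step 1: normalize row 0 (÷4) = (1, 3/4, 3/4, -3/4, 1/2)
  row 1: subtract -2×row0 = (0, 7/2, -5/2, -5/2, 1)
  row 2: subtract -4×row0 = (0, 2, 6, -5, 2)
  row 3: subtract 1×row0 = (0, -11/4, 1/4, 7/4, -5/2)
step 2: normalize row 1 (÷7/2) = (0, 1, -5/7, -5/7, 2/7)
  row 0: subtract 3/4×row1 = (1, 0, 9/7, -3/14, 2/7)
  row 2: subtract 2×row1 = (0, 0, 52/7, -25/7, 10/7)
  row 3: subtract -11/4×row1 = (0, 0, -12/7, -3/14, -12/7)
step 3: normalize row 2 (÷52/7) = (0, 0, 1, -25/52, 5/26)
  row 0: subtract 9/7×row2 = (1, 0, 0, 21/52, 1/26)
  row 1: subtract -5/7×row2 = (0, 1, 0, -55/52, 11/26)
  row 3: subtract -12/7×row2 = (0, 0, 0, -27/26, -18/13)
step 4: normalize row 3 (÷-27/26) = (0, 0, 0, 1, 4/3)
  row 0: subtract 21/52×row3 = (1, 0, 0, 0, -1/2)
  row 1: subtract -55/52×row3 = (0, 1, 0, 0, 11/6)
  row 2: subtract -25/52×row3 = (0, 0, 1, 0, 5/6)

rank = 4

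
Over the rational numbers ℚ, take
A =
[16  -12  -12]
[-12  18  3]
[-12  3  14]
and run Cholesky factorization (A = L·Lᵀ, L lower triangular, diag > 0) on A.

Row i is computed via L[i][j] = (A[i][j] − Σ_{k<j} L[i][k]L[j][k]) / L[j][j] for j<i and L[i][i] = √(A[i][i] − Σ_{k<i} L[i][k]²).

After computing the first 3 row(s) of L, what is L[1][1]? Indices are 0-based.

L[1][1] = 3

Step 1: L[0][0] = √(16) = 4.
  L[1][0] = (-12) / L[0][0] = -3.
Step 2: L[1][1] = √(9) = 3.
  L[2][0] = (-12) / L[0][0] = -3.
  L[2][1] = (-6) / L[1][1] = -2.
Step 3: L[2][2] = √(1) = 1.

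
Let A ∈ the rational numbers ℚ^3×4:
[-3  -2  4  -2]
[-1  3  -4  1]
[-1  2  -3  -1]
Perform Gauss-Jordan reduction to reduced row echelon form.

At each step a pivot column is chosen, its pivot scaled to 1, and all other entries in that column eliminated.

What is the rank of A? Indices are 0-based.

step 1: normalize row 0 (÷-3) = (1, 2/3, -4/3, 2/3)
  row 1: subtract -1×row0 = (0, 11/3, -16/3, 5/3)
  row 2: subtract -1×row0 = (0, 8/3, -13/3, -1/3)
step 2: normalize row 1 (÷11/3) = (0, 1, -16/11, 5/11)
  row 0: subtract 2/3×row1 = (1, 0, -4/11, 4/11)
  row 2: subtract 8/3×row1 = (0, 0, -5/11, -17/11)
step 3: normalize row 2 (÷-5/11) = (0, 0, 1, 17/5)
  row 0: subtract -4/11×row2 = (1, 0, 0, 8/5)
  row 1: subtract -16/11×row2 = (0, 1, 0, 27/5)

rank = 3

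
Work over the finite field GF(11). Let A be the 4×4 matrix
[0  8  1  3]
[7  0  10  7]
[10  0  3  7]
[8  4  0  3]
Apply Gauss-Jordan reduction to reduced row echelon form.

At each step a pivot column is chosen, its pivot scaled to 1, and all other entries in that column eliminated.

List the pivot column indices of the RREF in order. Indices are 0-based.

pivot columns: 0, 1, 2, 3

step 1: exchange rows 0,1
step 1: normalize row 0 (÷7) = (1, 0, 3, 1)
  row 2: subtract 10×row0 = (0, 0, 6, 8)
  row 3: subtract 8×row0 = (0, 4, 9, 6)
step 2: normalize row 1 (÷8) = (0, 1, 7, 10)
  row 3: subtract 4×row1 = (0, 0, 3, 10)
step 3: normalize row 2 (÷6) = (0, 0, 1, 5)
  row 0: subtract 3×row2 = (1, 0, 0, 8)
  row 1: subtract 7×row2 = (0, 1, 0, 8)
  row 3: subtract 3×row2 = (0, 0, 0, 6)
step 4: normalize row 3 (÷6) = (0, 0, 0, 1)
  row 0: subtract 8×row3 = (1, 0, 0, 0)
  row 1: subtract 8×row3 = (0, 1, 0, 0)
  row 2: subtract 5×row3 = (0, 0, 1, 0)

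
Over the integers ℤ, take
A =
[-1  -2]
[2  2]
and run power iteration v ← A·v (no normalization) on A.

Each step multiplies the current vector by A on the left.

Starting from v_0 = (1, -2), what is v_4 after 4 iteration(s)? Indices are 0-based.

v_4 = (-7, 2)

v_0 = (1, -2).
v_1 = A·v_0 = (3, -2).
v_2 = A·v_1 = (1, 2).
v_3 = A·v_2 = (-5, 6).
v_4 = A·v_3 = (-7, 2).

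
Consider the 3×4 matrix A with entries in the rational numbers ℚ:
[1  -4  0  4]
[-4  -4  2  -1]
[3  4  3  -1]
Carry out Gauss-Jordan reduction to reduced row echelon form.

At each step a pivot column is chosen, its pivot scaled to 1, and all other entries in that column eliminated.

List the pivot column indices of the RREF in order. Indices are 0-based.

pivot columns: 0, 1, 2

[1] R0 /= 1  ⇒  (1, -4, 0, 4)
     R1 -= -4·R0  ⇒  (0, -20, 2, 15)
     R2 -= 3·R0  ⇒  (0, 16, 3, -13)
[2] R1 /= -20  ⇒  (0, 1, -1/10, -3/4)
     R0 -= -4·R1  ⇒  (1, 0, -2/5, 1)
     R2 -= 16·R1  ⇒  (0, 0, 23/5, -1)
[3] R2 /= 23/5  ⇒  (0, 0, 1, -5/23)
     R0 -= -2/5·R2  ⇒  (1, 0, 0, 21/23)
     R1 -= -1/10·R2  ⇒  (0, 1, 0, -71/92)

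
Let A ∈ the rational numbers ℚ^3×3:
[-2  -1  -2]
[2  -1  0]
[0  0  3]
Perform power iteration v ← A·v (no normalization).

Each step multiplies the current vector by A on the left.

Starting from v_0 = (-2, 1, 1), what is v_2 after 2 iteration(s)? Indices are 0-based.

v_2 = (-3, 7, 9)

v_0 = (-2, 1, 1).
v_1 = A·v_0 = (1, -5, 3).
v_2 = A·v_1 = (-3, 7, 9).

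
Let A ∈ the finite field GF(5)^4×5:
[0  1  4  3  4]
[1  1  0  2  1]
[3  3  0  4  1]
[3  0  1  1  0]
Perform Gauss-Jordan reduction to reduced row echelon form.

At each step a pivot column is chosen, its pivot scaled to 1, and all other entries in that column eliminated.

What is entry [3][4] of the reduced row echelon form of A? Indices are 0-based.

M[3][4] = 1

[1] R0 <-> R1
[1] R0 /= 1  ⇒  (1, 1, 0, 2, 1)
     R2 -= 3·R0  ⇒  (0, 0, 0, 3, 3)
     R3 -= 3·R0  ⇒  (0, 2, 1, 0, 2)
[2] R1 /= 1  ⇒  (0, 1, 4, 3, 4)
     R0 -= 1·R1  ⇒  (1, 0, 1, 4, 2)
     R3 -= 2·R1  ⇒  (0, 0, 3, 4, 4)
[3] R2 <-> R3
[3] R2 /= 3  ⇒  (0, 0, 1, 3, 3)
     R0 -= 1·R2  ⇒  (1, 0, 0, 1, 4)
     R1 -= 4·R2  ⇒  (0, 1, 0, 1, 2)
[4] R3 /= 3  ⇒  (0, 0, 0, 1, 1)
     R0 -= 1·R3  ⇒  (1, 0, 0, 0, 3)
     R1 -= 1·R3  ⇒  (0, 1, 0, 0, 1)
     R2 -= 3·R3  ⇒  (0, 0, 1, 0, 0)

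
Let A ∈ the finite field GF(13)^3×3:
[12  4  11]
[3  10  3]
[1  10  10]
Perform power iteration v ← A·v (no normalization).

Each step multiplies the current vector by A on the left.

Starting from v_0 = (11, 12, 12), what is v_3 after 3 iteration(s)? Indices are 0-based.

v_3 = (10, 1, 3)

v_0 = (11, 12, 12).
v_1 = A·v_0 = (0, 7, 4).
v_2 = A·v_1 = (7, 4, 6).
v_3 = A·v_2 = (10, 1, 3).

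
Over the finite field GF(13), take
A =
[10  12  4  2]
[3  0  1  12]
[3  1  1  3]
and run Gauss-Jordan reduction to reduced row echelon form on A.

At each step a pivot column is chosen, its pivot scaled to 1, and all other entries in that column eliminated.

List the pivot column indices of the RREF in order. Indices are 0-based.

pivot columns: 0, 1, 2

[1] R0 /= 10  ⇒  (1, 9, 3, 8)
     R1 -= 3·R0  ⇒  (0, 12, 5, 1)
     R2 -= 3·R0  ⇒  (0, 0, 5, 5)
[2] R1 /= 12  ⇒  (0, 1, 8, 12)
     R0 -= 9·R1  ⇒  (1, 0, 9, 4)
[3] R2 /= 5  ⇒  (0, 0, 1, 1)
     R0 -= 9·R2  ⇒  (1, 0, 0, 8)
     R1 -= 8·R2  ⇒  (0, 1, 0, 4)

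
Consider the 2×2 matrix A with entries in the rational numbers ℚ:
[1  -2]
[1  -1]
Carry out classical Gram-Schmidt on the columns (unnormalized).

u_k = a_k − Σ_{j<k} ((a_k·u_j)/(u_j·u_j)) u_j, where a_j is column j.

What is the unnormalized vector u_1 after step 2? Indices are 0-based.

u_1 = (-1/2, 1/2)

Step 1: u_0 = a_0 = (1, 1).
Step 2: u_1 = a_1 − (-3/2)·u_0 = (-1/2, 1/2).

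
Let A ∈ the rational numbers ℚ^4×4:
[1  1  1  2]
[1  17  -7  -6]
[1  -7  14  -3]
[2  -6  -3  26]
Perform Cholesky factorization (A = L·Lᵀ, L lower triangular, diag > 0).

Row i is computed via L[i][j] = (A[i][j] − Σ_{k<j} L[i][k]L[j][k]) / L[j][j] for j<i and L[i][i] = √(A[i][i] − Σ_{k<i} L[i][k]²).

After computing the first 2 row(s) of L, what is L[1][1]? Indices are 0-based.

Step 1: L[0][0] = √(1) = 1.
  L[1][0] = (1) / L[0][0] = 1.
Step 2: L[1][1] = √(16) = 4.

L[1][1] = 4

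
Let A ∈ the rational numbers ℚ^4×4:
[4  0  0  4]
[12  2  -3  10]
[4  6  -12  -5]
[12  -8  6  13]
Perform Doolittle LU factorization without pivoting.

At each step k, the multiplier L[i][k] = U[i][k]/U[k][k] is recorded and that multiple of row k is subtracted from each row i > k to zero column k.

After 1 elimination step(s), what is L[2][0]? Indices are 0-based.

Step 1: pivot at (0,0) is 4.
  row1 ← row1 − (3)·row0  ⇒  L[1][0]=3, U row1=(0, 2, -3, -2)
  row2 ← row2 − (1)·row0  ⇒  L[2][0]=1, U row2=(0, 6, -12, -9)
  row3 ← row3 − (3)·row0  ⇒  L[3][0]=3, U row3=(0, -8, 6, 1)

L[2][0] = 1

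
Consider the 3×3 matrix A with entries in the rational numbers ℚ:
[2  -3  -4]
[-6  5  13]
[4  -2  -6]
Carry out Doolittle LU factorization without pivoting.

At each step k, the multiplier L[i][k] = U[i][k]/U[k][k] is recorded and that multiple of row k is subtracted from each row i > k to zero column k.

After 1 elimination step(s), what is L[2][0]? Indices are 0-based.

L[2][0] = 2

Step 1: pivot at (0,0) is 2.
  row1 ← row1 − (-3)·row0  ⇒  L[1][0]=-3, U row1=(0, -4, 1)
  row2 ← row2 − (2)·row0  ⇒  L[2][0]=2, U row2=(0, 4, 2)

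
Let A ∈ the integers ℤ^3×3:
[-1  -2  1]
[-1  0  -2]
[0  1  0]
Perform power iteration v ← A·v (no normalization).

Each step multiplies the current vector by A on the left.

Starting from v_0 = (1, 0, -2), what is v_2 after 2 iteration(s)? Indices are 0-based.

v_2 = (-3, 3, 3)

v_0 = (1, 0, -2).
v_1 = A·v_0 = (-3, 3, 0).
v_2 = A·v_1 = (-3, 3, 3).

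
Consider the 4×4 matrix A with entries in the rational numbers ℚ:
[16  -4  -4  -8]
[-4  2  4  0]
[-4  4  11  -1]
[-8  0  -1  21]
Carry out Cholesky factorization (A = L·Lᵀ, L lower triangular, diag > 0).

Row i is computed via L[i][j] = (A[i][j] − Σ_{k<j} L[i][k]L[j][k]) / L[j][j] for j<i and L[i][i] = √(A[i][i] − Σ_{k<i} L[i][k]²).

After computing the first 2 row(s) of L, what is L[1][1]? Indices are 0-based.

L[1][1] = 1

Step 1: L[0][0] = √(16) = 4.
  L[1][0] = (-4) / L[0][0] = -1.
Step 2: L[1][1] = √(1) = 1.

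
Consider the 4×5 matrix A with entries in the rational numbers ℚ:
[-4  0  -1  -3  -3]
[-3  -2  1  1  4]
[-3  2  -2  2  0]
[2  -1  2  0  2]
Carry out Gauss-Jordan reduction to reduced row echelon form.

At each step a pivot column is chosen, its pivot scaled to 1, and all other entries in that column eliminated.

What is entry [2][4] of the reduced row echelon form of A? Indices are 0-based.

pivot(0,0)=-4: scale R0 → (1, 0, 1/4, 3/4, 3/4)
  clear (1,0): R1 −= (-3)R0 → (0, -2, 7/4, 13/4, 25/4)
  clear (2,0): R2 −= (-3)R0 → (0, 2, -5/4, 17/4, 9/4)
  clear (3,0): R3 −= (2)R0 → (0, -1, 3/2, -3/2, 1/2)
pivot(1,1)=-2: scale R1 → (0, 1, -7/8, -13/8, -25/8)
  clear (2,1): R2 −= (2)R1 → (0, 0, 1/2, 15/2, 17/2)
  clear (3,1): R3 −= (-1)R1 → (0, 0, 5/8, -25/8, -21/8)
pivot(2,2)=1/2: scale R2 → (0, 0, 1, 15, 17)
  clear (0,2): R0 −= (1/4)R2 → (1, 0, 0, -3, -7/2)
  clear (1,2): R1 −= (-7/8)R2 → (0, 1, 0, 23/2, 47/4)
  clear (3,2): R3 −= (5/8)R2 → (0, 0, 0, -25/2, -53/4)
pivot(3,3)=-25/2: scale R3 → (0, 0, 0, 1, 53/50)
  clear (0,3): R0 −= (-3)R3 → (1, 0, 0, 0, -8/25)
  clear (1,3): R1 −= (23/2)R3 → (0, 1, 0, 0, -11/25)
  clear (2,3): R2 −= (15)R3 → (0, 0, 1, 0, 11/10)

M[2][4] = 11/10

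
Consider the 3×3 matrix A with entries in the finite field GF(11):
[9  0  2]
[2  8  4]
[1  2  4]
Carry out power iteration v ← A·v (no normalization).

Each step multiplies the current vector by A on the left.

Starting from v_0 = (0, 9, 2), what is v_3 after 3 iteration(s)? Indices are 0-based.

v_0 = (0, 9, 2).
v_1 = A·v_0 = (4, 3, 4).
v_2 = A·v_1 = (0, 4, 4).
v_3 = A·v_2 = (8, 4, 2).

v_3 = (8, 4, 2)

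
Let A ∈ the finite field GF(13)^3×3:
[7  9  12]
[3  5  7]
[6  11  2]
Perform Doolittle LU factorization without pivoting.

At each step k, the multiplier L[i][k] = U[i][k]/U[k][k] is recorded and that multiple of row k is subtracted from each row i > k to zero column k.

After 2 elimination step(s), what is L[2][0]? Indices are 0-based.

[col 0] pivot 7
  R1 -= 6*R0 → (0, 3, 0)  (L[1][0] := 6)
  R2 -= 12*R0 → (0, 7, 1)  (L[2][0] := 12)
[col 1] pivot 3
  R2 -= 11*R1 → (0, 0, 1)  (L[2][1] := 11)

L[2][0] = 12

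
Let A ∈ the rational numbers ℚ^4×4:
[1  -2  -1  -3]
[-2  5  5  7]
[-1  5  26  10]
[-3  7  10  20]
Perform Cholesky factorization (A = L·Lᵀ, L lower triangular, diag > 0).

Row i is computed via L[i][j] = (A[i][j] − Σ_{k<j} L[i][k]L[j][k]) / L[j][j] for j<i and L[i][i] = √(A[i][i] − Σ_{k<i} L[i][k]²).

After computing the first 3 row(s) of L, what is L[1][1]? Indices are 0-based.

L[1][1] = 1

Step 1: L[0][0] = √(1) = 1.
  L[1][0] = (-2) / L[0][0] = -2.
Step 2: L[1][1] = √(1) = 1.
  L[2][0] = (-1) / L[0][0] = -1.
  L[2][1] = (3) / L[1][1] = 3.
Step 3: L[2][2] = √(16) = 4.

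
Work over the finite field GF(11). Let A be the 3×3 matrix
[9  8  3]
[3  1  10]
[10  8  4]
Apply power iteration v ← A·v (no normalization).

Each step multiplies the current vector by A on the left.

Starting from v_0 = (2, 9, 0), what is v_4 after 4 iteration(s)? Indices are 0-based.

v_0 = (2, 9, 0).
v_1 = A·v_0 = (2, 4, 4).
v_2 = A·v_1 = (7, 6, 2).
v_3 = A·v_2 = (7, 3, 5).
v_4 = A·v_3 = (3, 8, 4).

v_4 = (3, 8, 4)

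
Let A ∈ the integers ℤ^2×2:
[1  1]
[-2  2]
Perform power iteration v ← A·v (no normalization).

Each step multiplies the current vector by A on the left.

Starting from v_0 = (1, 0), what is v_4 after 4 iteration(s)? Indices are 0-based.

v_4 = (-17, -6)

v_0 = (1, 0).
v_1 = A·v_0 = (1, -2).
v_2 = A·v_1 = (-1, -6).
v_3 = A·v_2 = (-7, -10).
v_4 = A·v_3 = (-17, -6).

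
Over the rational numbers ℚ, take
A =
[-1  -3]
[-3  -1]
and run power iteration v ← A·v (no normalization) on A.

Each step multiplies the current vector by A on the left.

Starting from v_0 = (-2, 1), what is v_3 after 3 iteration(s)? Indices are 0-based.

v_0 = (-2, 1).
v_1 = A·v_0 = (-1, 5).
v_2 = A·v_1 = (-14, -2).
v_3 = A·v_2 = (20, 44).

v_3 = (20, 44)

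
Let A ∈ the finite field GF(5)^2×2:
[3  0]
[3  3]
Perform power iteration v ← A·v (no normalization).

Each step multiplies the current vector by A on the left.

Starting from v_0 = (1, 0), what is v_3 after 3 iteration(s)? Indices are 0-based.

v_3 = (2, 1)

v_0 = (1, 0).
v_1 = A·v_0 = (3, 3).
v_2 = A·v_1 = (4, 3).
v_3 = A·v_2 = (2, 1).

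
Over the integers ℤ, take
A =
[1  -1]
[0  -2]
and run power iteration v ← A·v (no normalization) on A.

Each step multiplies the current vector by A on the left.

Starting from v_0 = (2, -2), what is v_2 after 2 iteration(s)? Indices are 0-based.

v_0 = (2, -2).
v_1 = A·v_0 = (4, 4).
v_2 = A·v_1 = (0, -8).

v_2 = (0, -8)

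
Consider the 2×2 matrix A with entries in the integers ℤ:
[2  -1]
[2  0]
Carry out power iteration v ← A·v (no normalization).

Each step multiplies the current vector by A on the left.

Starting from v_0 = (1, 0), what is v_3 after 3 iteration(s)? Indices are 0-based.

v_0 = (1, 0).
v_1 = A·v_0 = (2, 2).
v_2 = A·v_1 = (2, 4).
v_3 = A·v_2 = (0, 4).

v_3 = (0, 4)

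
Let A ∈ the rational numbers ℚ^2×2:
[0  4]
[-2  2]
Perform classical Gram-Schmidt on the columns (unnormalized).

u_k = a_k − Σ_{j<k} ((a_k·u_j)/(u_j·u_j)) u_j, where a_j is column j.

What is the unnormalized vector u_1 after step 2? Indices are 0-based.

u_1 = (4, 0)

Step 1: u_0 = a_0 = (0, -2).
Step 2: u_1 = a_1 − (-1)·u_0 = (4, 0).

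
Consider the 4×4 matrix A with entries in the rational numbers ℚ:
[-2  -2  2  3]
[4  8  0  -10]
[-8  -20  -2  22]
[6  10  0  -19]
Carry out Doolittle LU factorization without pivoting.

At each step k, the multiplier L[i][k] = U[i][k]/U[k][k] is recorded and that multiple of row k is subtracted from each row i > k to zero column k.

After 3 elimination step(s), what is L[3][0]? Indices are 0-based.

L[3][0] = -3

k=0: U[0][0]=-2
  eliminate (1,0): mult=-2, new row 1: (0, 4, 4, -4); set L[1][0]=-2
  eliminate (2,0): mult=4, new row 2: (0, -12, -10, 10); set L[2][0]=4
  eliminate (3,0): mult=-3, new row 3: (0, 4, 6, -10); set L[3][0]=-3
k=1: U[1][1]=4
  eliminate (2,1): mult=-3, new row 2: (0, 0, 2, -2); set L[2][1]=-3
  eliminate (3,1): mult=1, new row 3: (0, 0, 2, -6); set L[3][1]=1
k=2: U[2][2]=2
  eliminate (3,2): mult=1, new row 3: (0, 0, 0, -4); set L[3][2]=1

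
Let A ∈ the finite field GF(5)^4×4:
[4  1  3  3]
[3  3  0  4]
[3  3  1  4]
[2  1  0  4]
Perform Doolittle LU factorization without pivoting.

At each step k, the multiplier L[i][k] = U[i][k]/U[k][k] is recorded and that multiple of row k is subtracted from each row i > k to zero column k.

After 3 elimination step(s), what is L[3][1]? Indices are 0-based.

L[3][1] = 3

Step 1: pivot at (0,0) is 4.
  row1 ← row1 − (2)·row0  ⇒  L[1][0]=2, U row1=(0, 1, 4, 3)
  row2 ← row2 − (2)·row0  ⇒  L[2][0]=2, U row2=(0, 1, 0, 3)
  row3 ← row3 − (3)·row0  ⇒  L[3][0]=3, U row3=(0, 3, 1, 0)
Step 2: pivot at (1,1) is 1.
  row2 ← row2 − (1)·row1  ⇒  L[2][1]=1, U row2=(0, 0, 1, 0)
  row3 ← row3 − (3)·row1  ⇒  L[3][1]=3, U row3=(0, 0, 4, 1)
Step 3: pivot at (2,2) is 1.
  row3 ← row3 − (4)·row2  ⇒  L[3][2]=4, U row3=(0, 0, 0, 1)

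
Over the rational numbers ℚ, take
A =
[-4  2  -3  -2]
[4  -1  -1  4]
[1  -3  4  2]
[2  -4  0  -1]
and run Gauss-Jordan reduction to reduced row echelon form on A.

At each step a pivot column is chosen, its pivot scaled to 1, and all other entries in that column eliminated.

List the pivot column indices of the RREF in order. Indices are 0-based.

step 1: normalize row 0 (÷-4) = (1, -1/2, 3/4, 1/2)
  row 1: subtract 4×row0 = (0, 1, -4, 2)
  row 2: subtract 1×row0 = (0, -5/2, 13/4, 3/2)
  row 3: subtract 2×row0 = (0, -3, -3/2, -2)
step 2: normalize row 1 (÷1) = (0, 1, -4, 2)
  row 0: subtract -1/2×row1 = (1, 0, -5/4, 3/2)
  row 2: subtract -5/2×row1 = (0, 0, -27/4, 13/2)
  row 3: subtract -3×row1 = (0, 0, -27/2, 4)
step 3: normalize row 2 (÷-27/4) = (0, 0, 1, -26/27)
  row 0: subtract -5/4×row2 = (1, 0, 0, 8/27)
  row 1: subtract -4×row2 = (0, 1, 0, -50/27)
  row 3: subtract -27/2×row2 = (0, 0, 0, -9)
step 4: normalize row 3 (÷-9) = (0, 0, 0, 1)
  row 0: subtract 8/27×row3 = (1, 0, 0, 0)
  row 1: subtract -50/27×row3 = (0, 1, 0, 0)
  row 2: subtract -26/27×row3 = (0, 0, 1, 0)

pivot columns: 0, 1, 2, 3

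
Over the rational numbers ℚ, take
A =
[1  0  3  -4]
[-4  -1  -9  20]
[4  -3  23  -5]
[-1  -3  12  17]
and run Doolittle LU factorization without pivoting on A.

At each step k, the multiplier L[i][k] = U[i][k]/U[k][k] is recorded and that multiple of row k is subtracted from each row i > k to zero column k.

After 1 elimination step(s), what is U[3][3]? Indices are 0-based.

[col 0] pivot 1
  R1 -= -4*R0 → (0, -1, 3, 4)  (L[1][0] := -4)
  R2 -= 4*R0 → (0, -3, 11, 11)  (L[2][0] := 4)
  R3 -= -1*R0 → (0, -3, 15, 13)  (L[3][0] := -1)

U[3][3] = 13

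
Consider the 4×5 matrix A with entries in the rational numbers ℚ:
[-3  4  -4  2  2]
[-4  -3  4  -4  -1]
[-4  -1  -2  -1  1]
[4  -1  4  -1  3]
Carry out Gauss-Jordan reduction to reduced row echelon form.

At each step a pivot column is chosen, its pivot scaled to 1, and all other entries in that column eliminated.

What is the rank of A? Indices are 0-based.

[1] R0 /= -3  ⇒  (1, -4/3, 4/3, -2/3, -2/3)
     R1 -= -4·R0  ⇒  (0, -25/3, 28/3, -20/3, -11/3)
     R2 -= -4·R0  ⇒  (0, -19/3, 10/3, -11/3, -5/3)
     R3 -= 4·R0  ⇒  (0, 13/3, -4/3, 5/3, 17/3)
[2] R1 /= -25/3  ⇒  (0, 1, -28/25, 4/5, 11/25)
     R0 -= -4/3·R1  ⇒  (1, 0, -4/25, 2/5, -2/25)
     R2 -= -19/3·R1  ⇒  (0, 0, -94/25, 7/5, 28/25)
     R3 -= 13/3·R1  ⇒  (0, 0, 88/25, -9/5, 94/25)
[3] R2 /= -94/25  ⇒  (0, 0, 1, -35/94, -14/47)
     R0 -= -4/25·R2  ⇒  (1, 0, 0, 16/47, -6/47)
     R1 -= -28/25·R2  ⇒  (0, 1, 0, 18/47, 5/47)
     R3 -= 88/25·R2  ⇒  (0, 0, 0, -23/47, 226/47)
[4] R3 /= -23/47  ⇒  (0, 0, 0, 1, -226/23)
     R0 -= 16/47·R3  ⇒  (1, 0, 0, 0, 74/23)
     R1 -= 18/47·R3  ⇒  (0, 1, 0, 0, 89/23)
     R2 -= -35/94·R3  ⇒  (0, 0, 1, 0, -91/23)

rank = 4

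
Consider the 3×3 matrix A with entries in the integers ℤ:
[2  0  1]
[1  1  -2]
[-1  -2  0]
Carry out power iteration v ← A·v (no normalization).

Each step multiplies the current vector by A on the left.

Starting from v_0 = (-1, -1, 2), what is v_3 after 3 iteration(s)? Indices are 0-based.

v_3 = (18, -33, 21)

v_0 = (-1, -1, 2).
v_1 = A·v_0 = (0, -6, 3).
v_2 = A·v_1 = (3, -12, 12).
v_3 = A·v_2 = (18, -33, 21).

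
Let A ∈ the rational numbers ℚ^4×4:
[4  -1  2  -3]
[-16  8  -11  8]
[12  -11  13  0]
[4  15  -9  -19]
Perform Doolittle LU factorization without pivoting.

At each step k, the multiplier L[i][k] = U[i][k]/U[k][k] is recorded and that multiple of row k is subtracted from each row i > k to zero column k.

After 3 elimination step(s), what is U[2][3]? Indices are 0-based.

[col 0] pivot 4
  R1 -= -4*R0 → (0, 4, -3, -4)  (L[1][0] := -4)
  R2 -= 3*R0 → (0, -8, 7, 9)  (L[2][0] := 3)
  R3 -= 1*R0 → (0, 16, -11, -16)  (L[3][0] := 1)
[col 1] pivot 4
  R2 -= -2*R1 → (0, 0, 1, 1)  (L[2][1] := -2)
  R3 -= 4*R1 → (0, 0, 1, 0)  (L[3][1] := 4)
[col 2] pivot 1
  R3 -= 1*R2 → (0, 0, 0, -1)  (L[3][2] := 1)

U[2][3] = 1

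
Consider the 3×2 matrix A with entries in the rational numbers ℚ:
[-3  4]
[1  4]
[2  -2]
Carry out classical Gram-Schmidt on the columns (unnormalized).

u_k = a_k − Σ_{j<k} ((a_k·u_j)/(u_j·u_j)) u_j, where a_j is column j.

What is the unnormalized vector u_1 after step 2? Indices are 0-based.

Step 1: u_0 = a_0 = (-3, 1, 2).
Step 2: u_1 = a_1 − (-6/7)·u_0 = (10/7, 34/7, -2/7).

u_1 = (10/7, 34/7, -2/7)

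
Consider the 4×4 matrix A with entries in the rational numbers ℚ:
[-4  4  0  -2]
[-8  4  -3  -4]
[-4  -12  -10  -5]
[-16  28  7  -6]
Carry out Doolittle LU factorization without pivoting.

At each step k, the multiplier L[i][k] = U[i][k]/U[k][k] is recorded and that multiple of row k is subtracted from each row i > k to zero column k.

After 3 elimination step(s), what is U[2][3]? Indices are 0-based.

U[2][3] = -3

k=0: U[0][0]=-4
  eliminate (1,0): mult=2, new row 1: (0, -4, -3, 0); set L[1][0]=2
  eliminate (2,0): mult=1, new row 2: (0, -16, -10, -3); set L[2][0]=1
  eliminate (3,0): mult=4, new row 3: (0, 12, 7, 2); set L[3][0]=4
k=1: U[1][1]=-4
  eliminate (2,1): mult=4, new row 2: (0, 0, 2, -3); set L[2][1]=4
  eliminate (3,1): mult=-3, new row 3: (0, 0, -2, 2); set L[3][1]=-3
k=2: U[2][2]=2
  eliminate (3,2): mult=-1, new row 3: (0, 0, 0, -1); set L[3][2]=-1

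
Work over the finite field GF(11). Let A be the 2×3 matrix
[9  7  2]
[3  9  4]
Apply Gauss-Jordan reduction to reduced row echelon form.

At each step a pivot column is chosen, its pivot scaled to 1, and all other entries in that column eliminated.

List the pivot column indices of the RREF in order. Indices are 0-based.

step 1: normalize row 0 (÷9) = (1, 2, 10)
  row 1: subtract 3×row0 = (0, 3, 7)
step 2: normalize row 1 (÷3) = (0, 1, 6)
  row 0: subtract 2×row1 = (1, 0, 9)

pivot columns: 0, 1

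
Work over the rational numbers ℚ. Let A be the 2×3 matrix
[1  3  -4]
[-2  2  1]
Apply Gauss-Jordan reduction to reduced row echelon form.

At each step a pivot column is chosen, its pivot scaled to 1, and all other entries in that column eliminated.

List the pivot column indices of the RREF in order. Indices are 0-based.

pivot columns: 0, 1

step 1: normalize row 0 (÷1) = (1, 3, -4)
  row 1: subtract -2×row0 = (0, 8, -7)
step 2: normalize row 1 (÷8) = (0, 1, -7/8)
  row 0: subtract 3×row1 = (1, 0, -11/8)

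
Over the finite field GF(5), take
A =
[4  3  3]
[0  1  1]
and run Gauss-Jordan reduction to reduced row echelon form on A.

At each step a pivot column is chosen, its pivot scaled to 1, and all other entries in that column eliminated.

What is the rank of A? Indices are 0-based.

rank = 2

[1] R0 /= 4  ⇒  (1, 2, 2)
[2] R1 /= 1  ⇒  (0, 1, 1)
     R0 -= 2·R1  ⇒  (1, 0, 0)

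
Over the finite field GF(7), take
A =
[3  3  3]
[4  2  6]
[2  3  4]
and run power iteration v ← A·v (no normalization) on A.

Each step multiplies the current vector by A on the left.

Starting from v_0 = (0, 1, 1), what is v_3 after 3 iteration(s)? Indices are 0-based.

v_0 = (0, 1, 1).
v_1 = A·v_0 = (6, 1, 0).
v_2 = A·v_1 = (0, 5, 1).
v_3 = A·v_2 = (4, 2, 5).

v_3 = (4, 2, 5)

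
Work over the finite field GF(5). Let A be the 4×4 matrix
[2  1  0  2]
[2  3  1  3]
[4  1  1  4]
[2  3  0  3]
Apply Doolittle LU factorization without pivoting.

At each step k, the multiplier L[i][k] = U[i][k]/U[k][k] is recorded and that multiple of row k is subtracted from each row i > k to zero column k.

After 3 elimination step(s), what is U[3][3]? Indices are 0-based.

k=0: U[0][0]=2
  eliminate (1,0): mult=1, new row 1: (0, 2, 1, 1); set L[1][0]=1
  eliminate (2,0): mult=2, new row 2: (0, 4, 1, 0); set L[2][0]=2
  eliminate (3,0): mult=1, new row 3: (0, 2, 0, 1); set L[3][0]=1
k=1: U[1][1]=2
  eliminate (2,1): mult=2, new row 2: (0, 0, 4, 3); set L[2][1]=2
  eliminate (3,1): mult=1, new row 3: (0, 0, 4, 0); set L[3][1]=1
k=2: U[2][2]=4
  eliminate (3,2): mult=1, new row 3: (0, 0, 0, 2); set L[3][2]=1

U[3][3] = 2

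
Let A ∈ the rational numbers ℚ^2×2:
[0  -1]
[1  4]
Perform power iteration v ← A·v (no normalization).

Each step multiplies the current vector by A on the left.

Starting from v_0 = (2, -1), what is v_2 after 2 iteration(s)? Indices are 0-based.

v_2 = (2, -7)

v_0 = (2, -1).
v_1 = A·v_0 = (1, -2).
v_2 = A·v_1 = (2, -7).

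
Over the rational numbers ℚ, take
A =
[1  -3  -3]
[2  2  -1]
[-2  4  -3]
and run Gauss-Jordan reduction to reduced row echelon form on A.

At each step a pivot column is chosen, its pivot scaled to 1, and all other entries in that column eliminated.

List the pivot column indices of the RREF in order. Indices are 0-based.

step 1: normalize row 0 (÷1) = (1, -3, -3)
  row 1: subtract 2×row0 = (0, 8, 5)
  row 2: subtract -2×row0 = (0, -2, -9)
step 2: normalize row 1 (÷8) = (0, 1, 5/8)
  row 0: subtract -3×row1 = (1, 0, -9/8)
  row 2: subtract -2×row1 = (0, 0, -31/4)
step 3: normalize row 2 (÷-31/4) = (0, 0, 1)
  row 0: subtract -9/8×row2 = (1, 0, 0)
  row 1: subtract 5/8×row2 = (0, 1, 0)

pivot columns: 0, 1, 2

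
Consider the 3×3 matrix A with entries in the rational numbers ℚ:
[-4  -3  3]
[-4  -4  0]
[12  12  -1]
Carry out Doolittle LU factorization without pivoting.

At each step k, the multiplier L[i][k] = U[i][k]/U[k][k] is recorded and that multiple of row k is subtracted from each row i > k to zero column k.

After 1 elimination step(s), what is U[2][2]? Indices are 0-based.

Step 1: pivot at (0,0) is -4.
  row1 ← row1 − (1)·row0  ⇒  L[1][0]=1, U row1=(0, -1, -3)
  row2 ← row2 − (-3)·row0  ⇒  L[2][0]=-3, U row2=(0, 3, 8)

U[2][2] = 8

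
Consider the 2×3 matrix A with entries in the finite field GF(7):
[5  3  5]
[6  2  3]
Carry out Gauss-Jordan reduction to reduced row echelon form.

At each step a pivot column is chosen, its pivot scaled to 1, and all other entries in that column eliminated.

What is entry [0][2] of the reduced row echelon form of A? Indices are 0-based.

[1] R0 /= 5  ⇒  (1, 2, 1)
     R1 -= 6·R0  ⇒  (0, 4, 4)
[2] R1 /= 4  ⇒  (0, 1, 1)
     R0 -= 2·R1  ⇒  (1, 0, 6)

M[0][2] = 6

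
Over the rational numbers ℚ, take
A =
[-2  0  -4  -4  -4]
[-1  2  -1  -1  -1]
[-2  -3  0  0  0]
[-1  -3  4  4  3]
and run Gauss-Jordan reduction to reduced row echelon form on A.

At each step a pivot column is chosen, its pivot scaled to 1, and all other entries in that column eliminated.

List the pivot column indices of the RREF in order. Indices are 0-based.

step 1: normalize row 0 (÷-2) = (1, 0, 2, 2, 2)
  row 1: subtract -1×row0 = (0, 2, 1, 1, 1)
  row 2: subtract -2×row0 = (0, -3, 4, 4, 4)
  row 3: subtract -1×row0 = (0, -3, 6, 6, 5)
step 2: normalize row 1 (÷2) = (0, 1, 1/2, 1/2, 1/2)
  row 2: subtract -3×row1 = (0, 0, 11/2, 11/2, 11/2)
  row 3: subtract -3×row1 = (0, 0, 15/2, 15/2, 13/2)
step 3: normalize row 2 (÷11/2) = (0, 0, 1, 1, 1)
  row 0: subtract 2×row2 = (1, 0, 0, 0, 0)
  row 1: subtract 1/2×row2 = (0, 1, 0, 0, 0)
  row 3: subtract 15/2×row2 = (0, 0, 0, 0, -1)
skip col 3 (zero from row 3)
step 4: normalize row 3 (÷-1) = (0, 0, 0, 0, 1)
  row 2: subtract 1×row3 = (0, 0, 1, 1, 0)

pivot columns: 0, 1, 2, 4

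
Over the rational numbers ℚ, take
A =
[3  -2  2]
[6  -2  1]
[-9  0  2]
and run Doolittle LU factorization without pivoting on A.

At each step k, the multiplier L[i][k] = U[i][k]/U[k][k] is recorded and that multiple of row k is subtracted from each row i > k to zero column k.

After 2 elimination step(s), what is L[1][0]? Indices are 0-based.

k=0: U[0][0]=3
  eliminate (1,0): mult=2, new row 1: (0, 2, -3); set L[1][0]=2
  eliminate (2,0): mult=-3, new row 2: (0, -6, 8); set L[2][0]=-3
k=1: U[1][1]=2
  eliminate (2,1): mult=-3, new row 2: (0, 0, -1); set L[2][1]=-3

L[1][0] = 2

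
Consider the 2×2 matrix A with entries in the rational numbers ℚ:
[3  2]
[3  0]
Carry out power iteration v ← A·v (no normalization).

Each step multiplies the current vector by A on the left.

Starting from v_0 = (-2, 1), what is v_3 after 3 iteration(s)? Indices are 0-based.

v_3 = (-96, -72)

v_0 = (-2, 1).
v_1 = A·v_0 = (-4, -6).
v_2 = A·v_1 = (-24, -12).
v_3 = A·v_2 = (-96, -72).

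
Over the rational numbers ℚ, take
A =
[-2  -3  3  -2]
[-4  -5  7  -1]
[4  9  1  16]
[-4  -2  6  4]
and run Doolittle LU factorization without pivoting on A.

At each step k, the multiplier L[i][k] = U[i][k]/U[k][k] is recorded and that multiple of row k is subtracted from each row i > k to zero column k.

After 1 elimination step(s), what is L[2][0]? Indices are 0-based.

L[2][0] = -2

k=0: U[0][0]=-2
  eliminate (1,0): mult=2, new row 1: (0, 1, 1, 3); set L[1][0]=2
  eliminate (2,0): mult=-2, new row 2: (0, 3, 7, 12); set L[2][0]=-2
  eliminate (3,0): mult=2, new row 3: (0, 4, 0, 8); set L[3][0]=2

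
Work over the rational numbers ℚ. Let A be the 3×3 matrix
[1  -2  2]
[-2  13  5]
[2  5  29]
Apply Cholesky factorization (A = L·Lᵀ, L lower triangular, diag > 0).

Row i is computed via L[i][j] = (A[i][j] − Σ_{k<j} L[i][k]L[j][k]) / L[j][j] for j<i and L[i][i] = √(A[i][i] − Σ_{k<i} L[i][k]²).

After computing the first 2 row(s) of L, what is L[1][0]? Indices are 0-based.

Step 1: L[0][0] = √(1) = 1.
  L[1][0] = (-2) / L[0][0] = -2.
Step 2: L[1][1] = √(9) = 3.

L[1][0] = -2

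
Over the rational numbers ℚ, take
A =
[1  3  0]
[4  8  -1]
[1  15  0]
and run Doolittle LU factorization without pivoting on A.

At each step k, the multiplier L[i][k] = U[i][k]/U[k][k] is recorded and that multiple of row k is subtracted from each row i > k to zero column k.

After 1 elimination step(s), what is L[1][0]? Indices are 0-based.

Step 1: pivot at (0,0) is 1.
  row1 ← row1 − (4)·row0  ⇒  L[1][0]=4, U row1=(0, -4, -1)
  row2 ← row2 − (1)·row0  ⇒  L[2][0]=1, U row2=(0, 12, 0)

L[1][0] = 4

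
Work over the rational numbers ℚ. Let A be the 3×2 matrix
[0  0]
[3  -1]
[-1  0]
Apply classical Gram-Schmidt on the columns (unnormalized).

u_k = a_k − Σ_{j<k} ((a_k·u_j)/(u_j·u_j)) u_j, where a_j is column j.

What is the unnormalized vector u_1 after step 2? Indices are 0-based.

Step 1: u_0 = a_0 = (0, 3, -1).
Step 2: u_1 = a_1 − (-3/10)·u_0 = (0, -1/10, -3/10).

u_1 = (0, -1/10, -3/10)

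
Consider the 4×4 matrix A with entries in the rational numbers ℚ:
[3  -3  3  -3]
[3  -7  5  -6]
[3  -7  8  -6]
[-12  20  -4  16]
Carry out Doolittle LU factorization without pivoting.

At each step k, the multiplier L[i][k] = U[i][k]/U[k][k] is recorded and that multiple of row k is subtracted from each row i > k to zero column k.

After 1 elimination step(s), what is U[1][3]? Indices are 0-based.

U[1][3] = -3

k=0: U[0][0]=3
  eliminate (1,0): mult=1, new row 1: (0, -4, 2, -3); set L[1][0]=1
  eliminate (2,0): mult=1, new row 2: (0, -4, 5, -3); set L[2][0]=1
  eliminate (3,0): mult=-4, new row 3: (0, 8, 8, 4); set L[3][0]=-4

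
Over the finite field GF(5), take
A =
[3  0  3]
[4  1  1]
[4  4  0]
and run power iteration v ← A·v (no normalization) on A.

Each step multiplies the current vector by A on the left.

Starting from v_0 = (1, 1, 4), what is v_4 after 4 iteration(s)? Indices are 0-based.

v_4 = (2, 3, 1)

v_0 = (1, 1, 4).
v_1 = A·v_0 = (0, 4, 3).
v_2 = A·v_1 = (4, 2, 1).
v_3 = A·v_2 = (0, 4, 4).
v_4 = A·v_3 = (2, 3, 1).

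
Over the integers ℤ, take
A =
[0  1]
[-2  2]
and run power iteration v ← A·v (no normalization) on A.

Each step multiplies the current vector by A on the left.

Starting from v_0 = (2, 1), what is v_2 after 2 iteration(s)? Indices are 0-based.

v_0 = (2, 1).
v_1 = A·v_0 = (1, -2).
v_2 = A·v_1 = (-2, -6).

v_2 = (-2, -6)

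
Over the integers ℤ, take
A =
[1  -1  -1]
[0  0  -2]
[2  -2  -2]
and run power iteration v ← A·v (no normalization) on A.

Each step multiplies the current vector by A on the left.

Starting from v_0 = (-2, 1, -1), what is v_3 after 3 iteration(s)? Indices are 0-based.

v_0 = (-2, 1, -1).
v_1 = A·v_0 = (-2, 2, -4).
v_2 = A·v_1 = (0, 8, 0).
v_3 = A·v_2 = (-8, 0, -16).

v_3 = (-8, 0, -16)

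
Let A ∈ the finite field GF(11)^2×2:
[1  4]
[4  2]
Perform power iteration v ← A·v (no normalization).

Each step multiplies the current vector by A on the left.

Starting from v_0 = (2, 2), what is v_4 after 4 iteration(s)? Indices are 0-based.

v_4 = (5, 7)

v_0 = (2, 2).
v_1 = A·v_0 = (10, 1).
v_2 = A·v_1 = (3, 9).
v_3 = A·v_2 = (6, 8).
v_4 = A·v_3 = (5, 7).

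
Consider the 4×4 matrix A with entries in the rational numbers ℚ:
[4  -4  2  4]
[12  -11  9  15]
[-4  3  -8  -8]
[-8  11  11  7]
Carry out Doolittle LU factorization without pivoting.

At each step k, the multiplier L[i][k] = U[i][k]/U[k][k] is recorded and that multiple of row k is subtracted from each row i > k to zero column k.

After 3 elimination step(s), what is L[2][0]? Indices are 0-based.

L[2][0] = -1

[col 0] pivot 4
  R1 -= 3*R0 → (0, 1, 3, 3)  (L[1][0] := 3)
  R2 -= -1*R0 → (0, -1, -6, -4)  (L[2][0] := -1)
  R3 -= -2*R0 → (0, 3, 15, 15)  (L[3][0] := -2)
[col 1] pivot 1
  R2 -= -1*R1 → (0, 0, -3, -1)  (L[2][1] := -1)
  R3 -= 3*R1 → (0, 0, 6, 6)  (L[3][1] := 3)
[col 2] pivot -3
  R3 -= -2*R2 → (0, 0, 0, 4)  (L[3][2] := -2)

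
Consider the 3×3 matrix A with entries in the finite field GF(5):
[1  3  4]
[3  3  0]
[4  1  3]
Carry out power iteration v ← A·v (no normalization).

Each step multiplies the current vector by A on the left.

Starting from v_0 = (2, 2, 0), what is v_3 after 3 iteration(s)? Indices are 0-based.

v_3 = (0, 2, 3)

v_0 = (2, 2, 0).
v_1 = A·v_0 = (3, 2, 0).
v_2 = A·v_1 = (4, 0, 4).
v_3 = A·v_2 = (0, 2, 3).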